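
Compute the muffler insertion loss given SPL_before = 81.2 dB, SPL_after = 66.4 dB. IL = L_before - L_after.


Insertion loss = SPL without muffler - SPL with muffler
IL = 81.2 - 66.4 = 14.8 dB


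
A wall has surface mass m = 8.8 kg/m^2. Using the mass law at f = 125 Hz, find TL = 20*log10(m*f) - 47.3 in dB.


m * f = 8.8 * 125 = 1100
20*log10(1100) = 60.8279 dB
TL = 60.8279 - 47.3 = 13.528 dB


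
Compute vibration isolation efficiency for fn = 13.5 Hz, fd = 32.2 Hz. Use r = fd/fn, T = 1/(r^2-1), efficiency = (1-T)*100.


r = 32.2 / 13.5 = 2.38519
r^2 - 1 = 2.38519^2 - 1 = 4.68913
T = 1/4.68913 = 0.213259
Efficiency = (1 - 0.213259)*100 = 78.674 %


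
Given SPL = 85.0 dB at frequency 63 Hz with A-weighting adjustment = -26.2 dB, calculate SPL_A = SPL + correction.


A-weighting table: 63 Hz -> -26.2 dB correction
SPL_A = SPL + correction = 85.0 + (-26.2) = 58.8 dBA


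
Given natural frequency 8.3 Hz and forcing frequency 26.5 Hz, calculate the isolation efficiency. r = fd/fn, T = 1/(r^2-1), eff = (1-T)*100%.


r = 26.5 / 8.3 = 3.19277
r^2 - 1 = 3.19277^2 - 1 = 9.19378
T = 1/9.19378 = 0.108769
Efficiency = (1 - 0.108769)*100 = 89.123 %


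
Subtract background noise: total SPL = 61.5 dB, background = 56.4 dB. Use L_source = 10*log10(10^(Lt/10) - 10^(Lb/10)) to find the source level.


10^(61.5/10) = 1.41254e+06
10^(56.4/10) = 436516
Difference = 1.41254e+06 - 436516 = 976024
L_source = 10*log10(976024) = 59.895 dB


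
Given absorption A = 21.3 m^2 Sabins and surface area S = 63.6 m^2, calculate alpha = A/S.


Absorption coefficient = absorbed power / incident power
alpha = A / S = 21.3 / 63.6 = 0.33491


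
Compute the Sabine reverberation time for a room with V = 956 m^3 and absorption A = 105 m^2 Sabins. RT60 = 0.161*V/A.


RT60 = 0.161 * 956 / 105 = 1.4659 s


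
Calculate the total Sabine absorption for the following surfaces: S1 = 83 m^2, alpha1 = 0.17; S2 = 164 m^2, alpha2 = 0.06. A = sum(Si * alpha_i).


83 * 0.17 = 14.11
164 * 0.06 = 9.84
A_total = 14.11 + 9.84 = 23.95 m^2


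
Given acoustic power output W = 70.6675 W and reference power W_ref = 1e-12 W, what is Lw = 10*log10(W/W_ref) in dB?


W / W_ref = 70.6675 / 1e-12 = 7.06675e+13
Lw = 10 * log10(7.06675e+13) = 138.49 dB


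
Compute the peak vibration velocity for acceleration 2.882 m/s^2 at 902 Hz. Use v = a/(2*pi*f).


omega = 2*pi*f = 2*pi*902 = 5667.43 rad/s
v = a / omega = 2.882 / 5667.43 = 0.00050852 m/s


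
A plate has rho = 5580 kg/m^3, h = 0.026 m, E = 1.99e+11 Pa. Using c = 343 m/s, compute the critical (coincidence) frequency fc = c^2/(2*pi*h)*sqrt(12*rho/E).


12*rho/E = 12*5580/1.99e+11 = 3.36482e-07
sqrt(12*rho/E) = sqrt(3.36482e-07) = 0.000580071
c^2/(2*pi*h) = 343^2/(2*pi*0.026) = 720170
fc = 720170 * 0.000580071 = 417.75 Hz


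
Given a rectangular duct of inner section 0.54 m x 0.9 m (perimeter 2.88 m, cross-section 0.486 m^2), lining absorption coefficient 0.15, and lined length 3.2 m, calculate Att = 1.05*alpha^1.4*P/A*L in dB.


alpha^1.4 = 0.15^1.4 = 0.0702308
Attenuation rate = 1.05 * alpha^1.4 * P / A
= 1.05 * 0.0702308 * 2.88 / 0.486 = 0.436992 dB/m
Total Att = 0.436992 * 3.2 = 1.3984 dB


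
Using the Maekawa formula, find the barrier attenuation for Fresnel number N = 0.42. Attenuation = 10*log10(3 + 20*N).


3 + 20*N = 3 + 20*0.42 = 11.4
Att = 10*log10(11.4) = 10.569 dB


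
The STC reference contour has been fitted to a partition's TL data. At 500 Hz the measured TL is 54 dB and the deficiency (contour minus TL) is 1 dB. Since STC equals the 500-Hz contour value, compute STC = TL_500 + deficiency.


By ASTM E413, STC = value of the fitted reference contour at 500 Hz.
Contour value at 500 Hz = TL_500 + deficiency = 54 + 1 = 55
STC = 55


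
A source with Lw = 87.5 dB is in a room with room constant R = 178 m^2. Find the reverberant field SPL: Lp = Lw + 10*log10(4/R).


4/R = 4/178 = 0.0224719
Lp = 87.5 + 10*log10(0.0224719) = 71.016 dB


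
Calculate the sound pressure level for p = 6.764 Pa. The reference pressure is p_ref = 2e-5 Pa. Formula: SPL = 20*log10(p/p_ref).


p / p_ref = 6.764 / 2e-5 = 338200
SPL = 20 * log10(338200) = 110.58 dB


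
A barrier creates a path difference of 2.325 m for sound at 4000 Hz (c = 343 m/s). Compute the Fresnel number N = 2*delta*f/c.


N = 2*delta*f/c = 2*delta/lambda, where lambda = c/f
lambda = 343 / 4000 = 0.08575 m
N = 2 * 2.325 / 0.08575 = 54.227


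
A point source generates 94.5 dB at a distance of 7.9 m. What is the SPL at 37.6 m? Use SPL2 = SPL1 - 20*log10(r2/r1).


r2/r1 = 37.6/7.9 = 4.75949
Correction = 20*log10(4.75949) = 13.5512 dB
SPL2 = 94.5 - 13.5512 = 80.949 dB


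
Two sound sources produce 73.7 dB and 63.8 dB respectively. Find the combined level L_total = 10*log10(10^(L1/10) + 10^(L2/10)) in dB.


10^(73.7/10) = 2.34423e+07
10^(63.8/10) = 2.39883e+06
Sum = 2.34423e+07 + 2.39883e+06 = 2.58411e+07
L_total = 10*log10(2.58411e+07) = 74.123 dB


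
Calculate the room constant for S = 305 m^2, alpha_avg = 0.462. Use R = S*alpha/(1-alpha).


R = 305 * 0.462 / (1 - 0.462) = 261.91 m^2


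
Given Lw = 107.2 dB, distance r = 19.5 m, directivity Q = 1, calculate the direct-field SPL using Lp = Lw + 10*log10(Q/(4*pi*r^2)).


4*pi*r^2 = 4*pi*19.5^2 = 4778.36 m^2
Q / (4*pi*r^2) = 1 / 4778.36 = 0.000209277
Lp = 107.2 + 10*log10(0.000209277) = 70.407 dB


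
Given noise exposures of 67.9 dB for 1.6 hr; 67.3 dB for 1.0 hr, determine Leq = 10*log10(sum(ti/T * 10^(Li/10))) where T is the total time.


T_total = 1.6 + 1.0 = 2.6 hr
(1.6/2.6) * 10^(67.9/10) = 3.79443e+06
(1.0/2.6) * 10^(67.3/10) = 2.06551e+06
Sum = 3.79443e+06 + 2.06551e+06 = 5.85994e+06
Leq = 10*log10(5.85994e+06) = 67.679 dB


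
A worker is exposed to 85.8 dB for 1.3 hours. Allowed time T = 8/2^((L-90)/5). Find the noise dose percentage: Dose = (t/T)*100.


T_allowed = 8 / 2^((85.8 - 90)/5) = 14.3204 hr
Dose = 1.3 / 14.3204 * 100 = 9.078 %


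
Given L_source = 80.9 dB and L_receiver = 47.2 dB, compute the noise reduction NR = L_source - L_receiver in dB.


NR = L_source - L_receiver (difference between source and receiving room levels)
NR = 80.9 - 47.2 = 33.7 dB


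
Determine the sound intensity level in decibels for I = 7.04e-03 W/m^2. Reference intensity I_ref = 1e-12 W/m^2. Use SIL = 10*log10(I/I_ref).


I / I_ref = 7.04e-03 / 1e-12 = 7.04e+09
SIL = 10 * log10(7.04e+09) = 98.476 dB


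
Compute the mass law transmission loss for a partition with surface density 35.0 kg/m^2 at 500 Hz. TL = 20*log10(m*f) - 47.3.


m * f = 35.0 * 500 = 17500
20*log10(17500) = 84.8608 dB
TL = 84.8608 - 47.3 = 37.561 dB


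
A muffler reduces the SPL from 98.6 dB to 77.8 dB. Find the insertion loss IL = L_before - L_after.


Insertion loss = SPL without muffler - SPL with muffler
IL = 98.6 - 77.8 = 20.8 dB


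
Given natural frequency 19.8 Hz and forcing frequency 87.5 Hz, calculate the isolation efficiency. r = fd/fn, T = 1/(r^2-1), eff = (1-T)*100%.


r = 87.5 / 19.8 = 4.41919
r^2 - 1 = 4.41919^2 - 1 = 18.5292
T = 1/18.5292 = 0.0539689
Efficiency = (1 - 0.0539689)*100 = 94.603 %


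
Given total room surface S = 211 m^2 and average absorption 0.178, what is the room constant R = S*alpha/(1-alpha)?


R = 211 * 0.178 / (1 - 0.178) = 45.691 m^2


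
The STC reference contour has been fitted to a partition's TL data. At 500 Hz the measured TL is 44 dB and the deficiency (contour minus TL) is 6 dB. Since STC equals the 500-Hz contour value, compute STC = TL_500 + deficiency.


By ASTM E413, STC = value of the fitted reference contour at 500 Hz.
Contour value at 500 Hz = TL_500 + deficiency = 44 + 6 = 50
STC = 50


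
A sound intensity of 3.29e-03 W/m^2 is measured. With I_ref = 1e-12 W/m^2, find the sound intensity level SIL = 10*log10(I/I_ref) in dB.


I / I_ref = 3.29e-03 / 1e-12 = 3.29e+09
SIL = 10 * log10(3.29e+09) = 95.172 dB


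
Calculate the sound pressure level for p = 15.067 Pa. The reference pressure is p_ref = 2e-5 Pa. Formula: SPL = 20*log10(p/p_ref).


p / p_ref = 15.067 / 2e-5 = 753350
SPL = 20 * log10(753350) = 117.54 dB


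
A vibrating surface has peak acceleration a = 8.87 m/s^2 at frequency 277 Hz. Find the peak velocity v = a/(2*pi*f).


omega = 2*pi*f = 2*pi*277 = 1740.44 rad/s
v = a / omega = 8.87 / 1740.44 = 0.0050964 m/s


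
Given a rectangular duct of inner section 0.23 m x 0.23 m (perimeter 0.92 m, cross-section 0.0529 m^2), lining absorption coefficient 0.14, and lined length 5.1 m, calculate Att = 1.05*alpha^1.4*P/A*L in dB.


alpha^1.4 = 0.14^1.4 = 0.0637645
Attenuation rate = 1.05 * alpha^1.4 * P / A
= 1.05 * 0.0637645 * 0.92 / 0.0529 = 1.1644 dB/m
Total Att = 1.1644 * 5.1 = 5.9384 dB


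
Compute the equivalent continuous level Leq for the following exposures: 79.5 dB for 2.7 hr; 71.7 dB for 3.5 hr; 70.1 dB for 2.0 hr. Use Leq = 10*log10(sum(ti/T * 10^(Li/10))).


T_total = 2.7 + 3.5 + 2.0 = 8.2 hr
(2.7/8.2) * 10^(79.5/10) = 2.93461e+07
(3.5/8.2) * 10^(71.7/10) = 6.31327e+06
(2.0/8.2) * 10^(70.1/10) = 2.49584e+06
Sum = 2.93461e+07 + 6.31327e+06 + 2.49584e+06 = 3.81552e+07
Leq = 10*log10(3.81552e+07) = 75.816 dB


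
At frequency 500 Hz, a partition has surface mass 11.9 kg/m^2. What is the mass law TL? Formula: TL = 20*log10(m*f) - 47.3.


m * f = 11.9 * 500 = 5950
20*log10(5950) = 75.4903 dB
TL = 75.4903 - 47.3 = 28.19 dB


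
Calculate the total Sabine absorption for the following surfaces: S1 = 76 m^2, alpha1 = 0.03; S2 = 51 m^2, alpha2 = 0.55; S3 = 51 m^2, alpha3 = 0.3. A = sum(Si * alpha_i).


76 * 0.03 = 2.28
51 * 0.55 = 28.05
51 * 0.3 = 15.3
A_total = 2.28 + 28.05 + 15.3 = 45.63 m^2


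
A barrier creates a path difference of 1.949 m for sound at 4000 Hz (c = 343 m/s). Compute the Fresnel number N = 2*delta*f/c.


N = 2*delta*f/c = 2*delta/lambda, where lambda = c/f
lambda = 343 / 4000 = 0.08575 m
N = 2 * 1.949 / 0.08575 = 45.458


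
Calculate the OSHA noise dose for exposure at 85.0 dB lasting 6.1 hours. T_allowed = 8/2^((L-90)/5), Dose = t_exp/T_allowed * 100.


T_allowed = 8 / 2^((85.0 - 90)/5) = 16 hr
Dose = 6.1 / 16 * 100 = 38.125 %


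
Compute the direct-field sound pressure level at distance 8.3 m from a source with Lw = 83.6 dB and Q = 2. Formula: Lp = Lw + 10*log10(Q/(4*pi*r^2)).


4*pi*r^2 = 4*pi*8.3^2 = 865.697 m^2
Q / (4*pi*r^2) = 2 / 865.697 = 0.00231028
Lp = 83.6 + 10*log10(0.00231028) = 57.237 dB


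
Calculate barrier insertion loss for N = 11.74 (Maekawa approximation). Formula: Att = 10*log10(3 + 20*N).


3 + 20*N = 3 + 20*11.74 = 237.8
Att = 10*log10(237.8) = 23.762 dB


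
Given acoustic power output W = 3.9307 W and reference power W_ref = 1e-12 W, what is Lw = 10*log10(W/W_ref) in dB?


W / W_ref = 3.9307 / 1e-12 = 3.9307e+12
Lw = 10 * log10(3.9307e+12) = 125.94 dB


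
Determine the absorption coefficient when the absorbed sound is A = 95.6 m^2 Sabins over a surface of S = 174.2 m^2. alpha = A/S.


Absorption coefficient = absorbed power / incident power
alpha = A / S = 95.6 / 174.2 = 0.54879


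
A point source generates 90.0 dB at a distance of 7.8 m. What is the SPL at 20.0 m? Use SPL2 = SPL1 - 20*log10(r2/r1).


r2/r1 = 20.0/7.8 = 2.5641
Correction = 20*log10(2.5641) = 8.1787 dB
SPL2 = 90.0 - 8.1787 = 81.821 dB


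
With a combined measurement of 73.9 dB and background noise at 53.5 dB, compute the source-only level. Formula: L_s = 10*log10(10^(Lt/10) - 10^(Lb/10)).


10^(73.9/10) = 2.45471e+07
10^(53.5/10) = 223872
Difference = 2.45471e+07 - 223872 = 2.43232e+07
L_source = 10*log10(2.43232e+07) = 73.86 dB


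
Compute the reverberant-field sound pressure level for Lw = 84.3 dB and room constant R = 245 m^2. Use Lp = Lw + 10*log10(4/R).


4/R = 4/245 = 0.0163265
Lp = 84.3 + 10*log10(0.0163265) = 66.429 dB


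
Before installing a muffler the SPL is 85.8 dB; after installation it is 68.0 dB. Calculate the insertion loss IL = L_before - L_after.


Insertion loss = SPL without muffler - SPL with muffler
IL = 85.8 - 68.0 = 17.8 dB


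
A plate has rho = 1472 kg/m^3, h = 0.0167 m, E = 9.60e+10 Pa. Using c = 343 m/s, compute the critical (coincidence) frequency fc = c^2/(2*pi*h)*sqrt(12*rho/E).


12*rho/E = 12*1472/9.60e+10 = 1.84e-07
sqrt(12*rho/E) = sqrt(1.84e-07) = 0.000428952
c^2/(2*pi*h) = 343^2/(2*pi*0.0167) = 1.12122e+06
fc = 1.12122e+06 * 0.000428952 = 480.95 Hz


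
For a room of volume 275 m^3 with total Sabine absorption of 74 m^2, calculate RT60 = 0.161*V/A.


RT60 = 0.161 * 275 / 74 = 0.59831 s


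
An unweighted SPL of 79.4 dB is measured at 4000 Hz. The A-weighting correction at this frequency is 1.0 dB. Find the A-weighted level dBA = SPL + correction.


A-weighting table: 4000 Hz -> 1.0 dB correction
SPL_A = SPL + correction = 79.4 + (1.0) = 80.4 dBA


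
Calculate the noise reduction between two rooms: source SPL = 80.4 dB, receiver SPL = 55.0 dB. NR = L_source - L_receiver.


NR = L_source - L_receiver (difference between source and receiving room levels)
NR = 80.4 - 55.0 = 25.4 dB


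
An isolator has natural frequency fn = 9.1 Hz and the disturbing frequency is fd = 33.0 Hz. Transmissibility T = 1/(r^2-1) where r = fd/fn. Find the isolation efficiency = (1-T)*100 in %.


r = 33.0 / 9.1 = 3.62637
r^2 - 1 = 3.62637^2 - 1 = 12.1506
T = 1/12.1506 = 0.0823005
Efficiency = (1 - 0.0823005)*100 = 91.77 %


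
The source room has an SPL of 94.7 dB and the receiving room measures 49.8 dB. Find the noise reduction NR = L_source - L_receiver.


NR = L_source - L_receiver (difference between source and receiving room levels)
NR = 94.7 - 49.8 = 44.9 dB


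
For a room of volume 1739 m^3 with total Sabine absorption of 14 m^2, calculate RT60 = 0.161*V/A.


RT60 = 0.161 * 1739 / 14 = 19.998 s


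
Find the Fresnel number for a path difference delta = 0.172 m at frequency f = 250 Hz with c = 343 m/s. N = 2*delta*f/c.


N = 2*delta*f/c = 2*delta/lambda, where lambda = c/f
lambda = 343 / 250 = 1.372 m
N = 2 * 0.172 / 1.372 = 0.25073


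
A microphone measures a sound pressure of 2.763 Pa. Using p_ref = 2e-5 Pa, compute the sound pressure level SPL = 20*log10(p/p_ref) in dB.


p / p_ref = 2.763 / 2e-5 = 138150
SPL = 20 * log10(138150) = 102.81 dB


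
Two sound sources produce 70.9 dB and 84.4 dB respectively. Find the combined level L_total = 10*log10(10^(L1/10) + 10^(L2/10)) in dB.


10^(70.9/10) = 1.23027e+07
10^(84.4/10) = 2.75423e+08
Sum = 1.23027e+07 + 2.75423e+08 = 2.87726e+08
L_total = 10*log10(2.87726e+08) = 84.59 dB


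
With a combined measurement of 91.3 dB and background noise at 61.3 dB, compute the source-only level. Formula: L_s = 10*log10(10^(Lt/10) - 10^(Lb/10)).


10^(91.3/10) = 1.34896e+09
10^(61.3/10) = 1.34896e+06
Difference = 1.34896e+09 - 1.34896e+06 = 1.34761e+09
L_source = 10*log10(1.34761e+09) = 91.296 dB


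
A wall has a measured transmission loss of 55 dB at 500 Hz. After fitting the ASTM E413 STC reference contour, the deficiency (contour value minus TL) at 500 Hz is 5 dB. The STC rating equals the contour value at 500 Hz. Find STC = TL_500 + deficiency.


By ASTM E413, STC = value of the fitted reference contour at 500 Hz.
Contour value at 500 Hz = TL_500 + deficiency = 55 + 5 = 60
STC = 60


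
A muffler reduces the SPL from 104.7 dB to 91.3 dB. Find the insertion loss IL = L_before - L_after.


Insertion loss = SPL without muffler - SPL with muffler
IL = 104.7 - 91.3 = 13.4 dB


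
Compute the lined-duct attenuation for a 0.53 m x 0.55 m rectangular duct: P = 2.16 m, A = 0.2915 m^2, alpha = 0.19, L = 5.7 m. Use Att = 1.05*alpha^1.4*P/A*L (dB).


alpha^1.4 = 0.19^1.4 = 0.0977811
Attenuation rate = 1.05 * alpha^1.4 * P / A
= 1.05 * 0.0977811 * 2.16 / 0.2915 = 0.760781 dB/m
Total Att = 0.760781 * 5.7 = 4.3365 dB


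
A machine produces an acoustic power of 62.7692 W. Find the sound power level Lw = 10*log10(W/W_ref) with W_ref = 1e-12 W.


W / W_ref = 62.7692 / 1e-12 = 6.27692e+13
Lw = 10 * log10(6.27692e+13) = 137.98 dB


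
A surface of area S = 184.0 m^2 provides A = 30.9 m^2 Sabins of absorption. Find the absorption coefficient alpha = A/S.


Absorption coefficient = absorbed power / incident power
alpha = A / S = 30.9 / 184.0 = 0.16793


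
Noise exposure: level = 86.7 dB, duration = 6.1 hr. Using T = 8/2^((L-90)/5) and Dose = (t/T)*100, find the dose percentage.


T_allowed = 8 / 2^((86.7 - 90)/5) = 12.6407 hr
Dose = 6.1 / 12.6407 * 100 = 48.257 %


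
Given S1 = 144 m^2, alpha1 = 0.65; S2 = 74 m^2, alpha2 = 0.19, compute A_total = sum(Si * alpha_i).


144 * 0.65 = 93.6
74 * 0.19 = 14.06
A_total = 93.6 + 14.06 = 107.66 m^2


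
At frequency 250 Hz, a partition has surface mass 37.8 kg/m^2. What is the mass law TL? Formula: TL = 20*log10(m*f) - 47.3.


m * f = 37.8 * 250 = 9450
20*log10(9450) = 79.5086 dB
TL = 79.5086 - 47.3 = 32.209 dB


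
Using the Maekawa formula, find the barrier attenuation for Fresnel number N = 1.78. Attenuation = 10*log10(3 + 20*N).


3 + 20*N = 3 + 20*1.78 = 38.6
Att = 10*log10(38.6) = 15.866 dB


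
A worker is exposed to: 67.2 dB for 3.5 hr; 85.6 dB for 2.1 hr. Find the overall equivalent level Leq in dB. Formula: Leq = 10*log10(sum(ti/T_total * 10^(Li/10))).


T_total = 3.5 + 2.1 = 5.6 hr
(3.5/5.6) * 10^(67.2/10) = 3.28005e+06
(2.1/5.6) * 10^(85.6/10) = 1.36154e+08
Sum = 3.28005e+06 + 1.36154e+08 = 1.39434e+08
Leq = 10*log10(1.39434e+08) = 81.444 dB


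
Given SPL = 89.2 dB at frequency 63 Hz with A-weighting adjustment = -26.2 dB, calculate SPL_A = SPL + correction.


A-weighting table: 63 Hz -> -26.2 dB correction
SPL_A = SPL + correction = 89.2 + (-26.2) = 63 dBA


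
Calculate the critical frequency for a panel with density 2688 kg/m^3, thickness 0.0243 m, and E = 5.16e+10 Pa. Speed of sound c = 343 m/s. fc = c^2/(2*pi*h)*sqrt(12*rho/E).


12*rho/E = 12*2688/5.16e+10 = 6.25116e-07
sqrt(12*rho/E) = sqrt(6.25116e-07) = 0.000790643
c^2/(2*pi*h) = 343^2/(2*pi*0.0243) = 770552
fc = 770552 * 0.000790643 = 609.23 Hz


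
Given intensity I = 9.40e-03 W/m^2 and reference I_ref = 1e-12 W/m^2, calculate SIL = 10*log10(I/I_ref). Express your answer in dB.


I / I_ref = 9.40e-03 / 1e-12 = 9.4e+09
SIL = 10 * log10(9.4e+09) = 99.731 dB


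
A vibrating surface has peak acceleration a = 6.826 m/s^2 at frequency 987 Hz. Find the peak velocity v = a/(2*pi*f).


omega = 2*pi*f = 2*pi*987 = 6201.5 rad/s
v = a / omega = 6.826 / 6201.5 = 0.0011007 m/s


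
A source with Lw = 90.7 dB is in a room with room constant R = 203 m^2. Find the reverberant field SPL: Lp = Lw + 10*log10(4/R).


4/R = 4/203 = 0.0197044
Lp = 90.7 + 10*log10(0.0197044) = 73.646 dB


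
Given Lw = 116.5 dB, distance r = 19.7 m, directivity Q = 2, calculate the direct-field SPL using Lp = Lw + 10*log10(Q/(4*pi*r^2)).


4*pi*r^2 = 4*pi*19.7^2 = 4876.88 m^2
Q / (4*pi*r^2) = 2 / 4876.88 = 0.000410098
Lp = 116.5 + 10*log10(0.000410098) = 82.629 dB


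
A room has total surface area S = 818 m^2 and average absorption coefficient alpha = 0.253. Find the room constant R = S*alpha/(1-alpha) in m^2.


R = 818 * 0.253 / (1 - 0.253) = 277.05 m^2


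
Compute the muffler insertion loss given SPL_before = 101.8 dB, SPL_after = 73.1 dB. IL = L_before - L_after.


Insertion loss = SPL without muffler - SPL with muffler
IL = 101.8 - 73.1 = 28.7 dB


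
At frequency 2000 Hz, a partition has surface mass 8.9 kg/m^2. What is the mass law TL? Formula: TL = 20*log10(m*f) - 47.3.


m * f = 8.9 * 2000 = 17800
20*log10(17800) = 85.0084 dB
TL = 85.0084 - 47.3 = 37.708 dB


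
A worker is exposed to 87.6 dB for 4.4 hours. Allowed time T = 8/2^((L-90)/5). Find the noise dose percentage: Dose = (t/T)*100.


T_allowed = 8 / 2^((87.6 - 90)/5) = 11.1579 hr
Dose = 4.4 / 11.1579 * 100 = 39.434 %


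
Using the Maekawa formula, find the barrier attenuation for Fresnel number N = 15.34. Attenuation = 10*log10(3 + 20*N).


3 + 20*N = 3 + 20*15.34 = 309.8
Att = 10*log10(309.8) = 24.911 dB


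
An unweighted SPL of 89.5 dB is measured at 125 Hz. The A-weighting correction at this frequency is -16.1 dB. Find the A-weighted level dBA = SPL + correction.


A-weighting table: 125 Hz -> -16.1 dB correction
SPL_A = SPL + correction = 89.5 + (-16.1) = 73.4 dBA


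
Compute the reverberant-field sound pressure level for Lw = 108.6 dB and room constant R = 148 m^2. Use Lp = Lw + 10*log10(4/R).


4/R = 4/148 = 0.027027
Lp = 108.6 + 10*log10(0.027027) = 92.918 dB


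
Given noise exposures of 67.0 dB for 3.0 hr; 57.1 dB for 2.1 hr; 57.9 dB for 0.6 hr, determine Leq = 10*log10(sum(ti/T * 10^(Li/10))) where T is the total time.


T_total = 3.0 + 2.1 + 0.6 = 5.7 hr
(3.0/5.7) * 10^(67.0/10) = 2.63783e+06
(2.1/5.7) * 10^(57.1/10) = 188949
(0.6/5.7) * 10^(57.9/10) = 64904.7
Sum = 2.63783e+06 + 188949 + 64904.7 = 2.89168e+06
Leq = 10*log10(2.89168e+06) = 64.612 dB


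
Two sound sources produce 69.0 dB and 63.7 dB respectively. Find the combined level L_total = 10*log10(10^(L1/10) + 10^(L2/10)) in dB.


10^(69.0/10) = 7.94328e+06
10^(63.7/10) = 2.34423e+06
Sum = 7.94328e+06 + 2.34423e+06 = 1.02875e+07
L_total = 10*log10(1.02875e+07) = 70.123 dB


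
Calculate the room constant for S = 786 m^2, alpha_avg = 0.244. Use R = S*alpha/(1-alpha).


R = 786 * 0.244 / (1 - 0.244) = 253.68 m^2


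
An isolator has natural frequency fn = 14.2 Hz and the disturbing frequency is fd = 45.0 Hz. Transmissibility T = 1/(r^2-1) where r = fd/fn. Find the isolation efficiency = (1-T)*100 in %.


r = 45.0 / 14.2 = 3.16901
r^2 - 1 = 3.16901^2 - 1 = 9.04262
T = 1/9.04262 = 0.110587
Efficiency = (1 - 0.110587)*100 = 88.941 %


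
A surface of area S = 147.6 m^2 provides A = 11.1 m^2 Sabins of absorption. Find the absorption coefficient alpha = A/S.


Absorption coefficient = absorbed power / incident power
alpha = A / S = 11.1 / 147.6 = 0.075203


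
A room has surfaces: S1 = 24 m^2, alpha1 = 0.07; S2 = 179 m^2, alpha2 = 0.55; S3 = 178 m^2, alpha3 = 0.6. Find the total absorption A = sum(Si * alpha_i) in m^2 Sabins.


24 * 0.07 = 1.68
179 * 0.55 = 98.45
178 * 0.6 = 106.8
A_total = 1.68 + 98.45 + 106.8 = 206.93 m^2


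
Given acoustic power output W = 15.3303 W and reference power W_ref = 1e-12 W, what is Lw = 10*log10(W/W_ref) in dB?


W / W_ref = 15.3303 / 1e-12 = 1.53303e+13
Lw = 10 * log10(1.53303e+13) = 131.86 dB


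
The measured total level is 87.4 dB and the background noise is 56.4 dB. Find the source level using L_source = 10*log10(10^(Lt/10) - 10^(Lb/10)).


10^(87.4/10) = 5.49541e+08
10^(56.4/10) = 436516
Difference = 5.49541e+08 - 436516 = 5.49104e+08
L_source = 10*log10(5.49104e+08) = 87.397 dB


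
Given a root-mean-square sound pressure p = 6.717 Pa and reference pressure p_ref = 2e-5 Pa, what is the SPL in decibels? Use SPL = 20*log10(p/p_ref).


p / p_ref = 6.717 / 2e-5 = 335850
SPL = 20 * log10(335850) = 110.52 dB


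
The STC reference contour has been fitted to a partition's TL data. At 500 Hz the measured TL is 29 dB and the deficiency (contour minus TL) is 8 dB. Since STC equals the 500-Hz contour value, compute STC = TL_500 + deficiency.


By ASTM E413, STC = value of the fitted reference contour at 500 Hz.
Contour value at 500 Hz = TL_500 + deficiency = 29 + 8 = 37
STC = 37


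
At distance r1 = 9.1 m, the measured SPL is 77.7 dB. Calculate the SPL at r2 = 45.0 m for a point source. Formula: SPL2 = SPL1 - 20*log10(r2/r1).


r2/r1 = 45.0/9.1 = 4.94505
Correction = 20*log10(4.94505) = 13.8834 dB
SPL2 = 77.7 - 13.8834 = 63.817 dB


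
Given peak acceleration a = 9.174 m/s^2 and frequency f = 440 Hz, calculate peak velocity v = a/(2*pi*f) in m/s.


omega = 2*pi*f = 2*pi*440 = 2764.6 rad/s
v = a / omega = 9.174 / 2764.6 = 0.0033184 m/s


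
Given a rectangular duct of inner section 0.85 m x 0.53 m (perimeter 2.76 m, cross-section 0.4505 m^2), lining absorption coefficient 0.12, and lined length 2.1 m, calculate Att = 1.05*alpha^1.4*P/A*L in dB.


alpha^1.4 = 0.12^1.4 = 0.0513871
Attenuation rate = 1.05 * alpha^1.4 * P / A
= 1.05 * 0.0513871 * 2.76 / 0.4505 = 0.330566 dB/m
Total Att = 0.330566 * 2.1 = 0.69419 dB


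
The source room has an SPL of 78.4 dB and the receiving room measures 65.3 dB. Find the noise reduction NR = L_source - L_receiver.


NR = L_source - L_receiver (difference between source and receiving room levels)
NR = 78.4 - 65.3 = 13.1 dB


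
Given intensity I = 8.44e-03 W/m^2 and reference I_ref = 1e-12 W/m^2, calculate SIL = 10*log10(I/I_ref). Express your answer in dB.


I / I_ref = 8.44e-03 / 1e-12 = 8.44e+09
SIL = 10 * log10(8.44e+09) = 99.263 dB


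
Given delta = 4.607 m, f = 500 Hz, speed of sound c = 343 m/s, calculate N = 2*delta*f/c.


N = 2*delta*f/c = 2*delta/lambda, where lambda = c/f
lambda = 343 / 500 = 0.686 m
N = 2 * 4.607 / 0.686 = 13.431


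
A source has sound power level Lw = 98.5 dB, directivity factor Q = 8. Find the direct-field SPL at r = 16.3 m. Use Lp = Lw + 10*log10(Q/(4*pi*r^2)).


4*pi*r^2 = 4*pi*16.3^2 = 3338.76 m^2
Q / (4*pi*r^2) = 8 / 3338.76 = 0.0023961
Lp = 98.5 + 10*log10(0.0023961) = 72.295 dB


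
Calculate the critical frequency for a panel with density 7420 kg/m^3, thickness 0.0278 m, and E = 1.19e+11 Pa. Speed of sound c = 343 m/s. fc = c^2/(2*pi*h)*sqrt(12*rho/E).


12*rho/E = 12*7420/1.19e+11 = 7.48235e-07
sqrt(12*rho/E) = sqrt(7.48235e-07) = 0.000865006
c^2/(2*pi*h) = 343^2/(2*pi*0.0278) = 673540
fc = 673540 * 0.000865006 = 582.62 Hz


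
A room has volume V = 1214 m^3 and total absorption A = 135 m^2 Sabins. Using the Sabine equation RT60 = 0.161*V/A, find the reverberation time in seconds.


RT60 = 0.161 * 1214 / 135 = 1.4478 s


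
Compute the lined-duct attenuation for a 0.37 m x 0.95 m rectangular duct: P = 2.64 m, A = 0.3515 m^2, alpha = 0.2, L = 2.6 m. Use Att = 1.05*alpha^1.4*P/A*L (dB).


alpha^1.4 = 0.2^1.4 = 0.105061
Attenuation rate = 1.05 * alpha^1.4 * P / A
= 1.05 * 0.105061 * 2.64 / 0.3515 = 0.828532 dB/m
Total Att = 0.828532 * 2.6 = 2.1542 dB


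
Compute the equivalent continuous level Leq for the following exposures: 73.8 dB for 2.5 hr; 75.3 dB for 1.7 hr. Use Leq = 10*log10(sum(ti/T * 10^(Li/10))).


T_total = 2.5 + 1.7 = 4.2 hr
(2.5/4.2) * 10^(73.8/10) = 1.42788e+07
(1.7/4.2) * 10^(75.3/10) = 1.37151e+07
Sum = 1.42788e+07 + 1.37151e+07 = 2.79939e+07
Leq = 10*log10(2.79939e+07) = 74.471 dB


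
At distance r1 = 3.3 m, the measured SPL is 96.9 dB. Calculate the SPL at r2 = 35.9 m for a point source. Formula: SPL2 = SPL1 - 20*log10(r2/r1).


r2/r1 = 35.9/3.3 = 10.8788
Correction = 20*log10(10.8788) = 20.7316 dB
SPL2 = 96.9 - 20.7316 = 76.168 dB


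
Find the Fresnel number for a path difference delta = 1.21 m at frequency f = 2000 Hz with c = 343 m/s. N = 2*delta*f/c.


N = 2*delta*f/c = 2*delta/lambda, where lambda = c/f
lambda = 343 / 2000 = 0.1715 m
N = 2 * 1.21 / 0.1715 = 14.111


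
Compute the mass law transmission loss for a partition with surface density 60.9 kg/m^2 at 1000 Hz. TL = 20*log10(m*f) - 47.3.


m * f = 60.9 * 1000 = 60900
20*log10(60900) = 95.6923 dB
TL = 95.6923 - 47.3 = 48.392 dB


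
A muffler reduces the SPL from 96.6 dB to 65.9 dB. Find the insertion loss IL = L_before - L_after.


Insertion loss = SPL without muffler - SPL with muffler
IL = 96.6 - 65.9 = 30.7 dB


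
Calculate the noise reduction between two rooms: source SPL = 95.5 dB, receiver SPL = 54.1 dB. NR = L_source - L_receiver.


NR = L_source - L_receiver (difference between source and receiving room levels)
NR = 95.5 - 54.1 = 41.4 dB


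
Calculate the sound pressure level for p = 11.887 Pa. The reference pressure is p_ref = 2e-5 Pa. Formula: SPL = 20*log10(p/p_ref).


p / p_ref = 11.887 / 2e-5 = 594350
SPL = 20 * log10(594350) = 115.48 dB


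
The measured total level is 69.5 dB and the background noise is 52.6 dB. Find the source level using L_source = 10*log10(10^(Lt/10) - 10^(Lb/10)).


10^(69.5/10) = 8.91251e+06
10^(52.6/10) = 181970
Difference = 8.91251e+06 - 181970 = 8.73054e+06
L_source = 10*log10(8.73054e+06) = 69.41 dB


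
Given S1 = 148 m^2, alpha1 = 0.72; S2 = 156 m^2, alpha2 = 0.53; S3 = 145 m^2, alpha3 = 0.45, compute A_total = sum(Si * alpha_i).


148 * 0.72 = 106.56
156 * 0.53 = 82.68
145 * 0.45 = 65.25
A_total = 106.56 + 82.68 + 65.25 = 254.49 m^2


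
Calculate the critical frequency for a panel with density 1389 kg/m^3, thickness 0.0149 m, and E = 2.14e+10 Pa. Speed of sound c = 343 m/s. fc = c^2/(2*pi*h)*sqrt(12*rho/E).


12*rho/E = 12*1389/2.14e+10 = 7.78879e-07
sqrt(12*rho/E) = sqrt(7.78879e-07) = 0.000882541
c^2/(2*pi*h) = 343^2/(2*pi*0.0149) = 1.25667e+06
fc = 1.25667e+06 * 0.000882541 = 1109.1 Hz


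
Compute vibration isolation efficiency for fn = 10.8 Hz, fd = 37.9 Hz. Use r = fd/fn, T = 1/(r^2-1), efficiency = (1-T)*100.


r = 37.9 / 10.8 = 3.50926
r^2 - 1 = 3.50926^2 - 1 = 11.3149
T = 1/11.3149 = 0.088379
Efficiency = (1 - 0.088379)*100 = 91.162 %


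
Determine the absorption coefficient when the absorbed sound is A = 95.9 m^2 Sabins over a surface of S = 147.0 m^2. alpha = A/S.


Absorption coefficient = absorbed power / incident power
alpha = A / S = 95.9 / 147.0 = 0.65238


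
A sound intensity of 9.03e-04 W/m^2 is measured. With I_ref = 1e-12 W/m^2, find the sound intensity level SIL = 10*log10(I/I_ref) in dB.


I / I_ref = 9.03e-04 / 1e-12 = 9.03e+08
SIL = 10 * log10(9.03e+08) = 89.557 dB


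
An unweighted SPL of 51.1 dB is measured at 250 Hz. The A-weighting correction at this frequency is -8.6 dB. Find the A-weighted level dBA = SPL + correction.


A-weighting table: 250 Hz -> -8.6 dB correction
SPL_A = SPL + correction = 51.1 + (-8.6) = 42.5 dBA


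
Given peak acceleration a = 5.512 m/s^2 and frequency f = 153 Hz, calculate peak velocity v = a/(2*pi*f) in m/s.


omega = 2*pi*f = 2*pi*153 = 961.327 rad/s
v = a / omega = 5.512 / 961.327 = 0.0057337 m/s


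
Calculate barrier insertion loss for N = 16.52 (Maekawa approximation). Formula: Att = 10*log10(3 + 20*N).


3 + 20*N = 3 + 20*16.52 = 333.4
Att = 10*log10(333.4) = 25.23 dB


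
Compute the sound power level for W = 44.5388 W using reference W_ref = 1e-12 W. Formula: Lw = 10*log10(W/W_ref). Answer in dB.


W / W_ref = 44.5388 / 1e-12 = 4.45388e+13
Lw = 10 * log10(4.45388e+13) = 136.49 dB


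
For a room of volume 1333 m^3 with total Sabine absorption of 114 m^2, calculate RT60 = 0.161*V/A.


RT60 = 0.161 * 1333 / 114 = 1.8826 s


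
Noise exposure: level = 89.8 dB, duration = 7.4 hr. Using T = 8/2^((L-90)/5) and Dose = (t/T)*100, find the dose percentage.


T_allowed = 8 / 2^((89.8 - 90)/5) = 8.22491 hr
Dose = 7.4 / 8.22491 * 100 = 89.971 %


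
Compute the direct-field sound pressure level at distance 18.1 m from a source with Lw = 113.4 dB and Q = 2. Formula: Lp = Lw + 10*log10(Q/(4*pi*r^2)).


4*pi*r^2 = 4*pi*18.1^2 = 4116.87 m^2
Q / (4*pi*r^2) = 2 / 4116.87 = 0.000485806
Lp = 113.4 + 10*log10(0.000485806) = 80.265 dB


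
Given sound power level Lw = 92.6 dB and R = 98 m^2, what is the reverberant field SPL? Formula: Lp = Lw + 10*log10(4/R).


4/R = 4/98 = 0.0408163
Lp = 92.6 + 10*log10(0.0408163) = 78.708 dB


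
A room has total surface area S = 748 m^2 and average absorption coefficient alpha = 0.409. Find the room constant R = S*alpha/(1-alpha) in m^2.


R = 748 * 0.409 / (1 - 0.409) = 517.65 m^2


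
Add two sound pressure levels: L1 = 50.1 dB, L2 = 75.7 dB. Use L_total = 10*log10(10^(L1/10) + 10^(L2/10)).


10^(50.1/10) = 102329
10^(75.7/10) = 3.71535e+07
Sum = 102329 + 3.71535e+07 = 3.72558e+07
L_total = 10*log10(3.72558e+07) = 75.712 dB


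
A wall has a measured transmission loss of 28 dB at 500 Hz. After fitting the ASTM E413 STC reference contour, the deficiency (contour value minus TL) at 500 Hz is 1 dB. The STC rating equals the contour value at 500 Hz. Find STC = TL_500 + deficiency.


By ASTM E413, STC = value of the fitted reference contour at 500 Hz.
Contour value at 500 Hz = TL_500 + deficiency = 28 + 1 = 29
STC = 29


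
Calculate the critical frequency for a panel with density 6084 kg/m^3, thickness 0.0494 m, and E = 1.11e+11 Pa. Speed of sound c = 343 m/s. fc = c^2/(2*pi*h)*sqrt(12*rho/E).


12*rho/E = 12*6084/1.11e+11 = 6.5773e-07
sqrt(12*rho/E) = sqrt(6.5773e-07) = 0.000811006
c^2/(2*pi*h) = 343^2/(2*pi*0.0494) = 379037
fc = 379037 * 0.000811006 = 307.4 Hz


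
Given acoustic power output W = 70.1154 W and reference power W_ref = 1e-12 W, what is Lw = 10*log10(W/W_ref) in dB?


W / W_ref = 70.1154 / 1e-12 = 7.01154e+13
Lw = 10 * log10(7.01154e+13) = 138.46 dB


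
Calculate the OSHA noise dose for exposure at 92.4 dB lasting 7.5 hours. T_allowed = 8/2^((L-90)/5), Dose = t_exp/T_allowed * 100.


T_allowed = 8 / 2^((92.4 - 90)/5) = 5.73582 hr
Dose = 7.5 / 5.73582 * 100 = 130.76 %


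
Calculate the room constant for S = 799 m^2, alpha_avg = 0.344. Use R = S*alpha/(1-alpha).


R = 799 * 0.344 / (1 - 0.344) = 418.99 m^2


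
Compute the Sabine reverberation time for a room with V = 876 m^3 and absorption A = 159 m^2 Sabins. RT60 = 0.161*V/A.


RT60 = 0.161 * 876 / 159 = 0.88702 s


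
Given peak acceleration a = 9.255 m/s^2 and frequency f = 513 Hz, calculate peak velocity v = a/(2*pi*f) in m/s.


omega = 2*pi*f = 2*pi*513 = 3223.27 rad/s
v = a / omega = 9.255 / 3223.27 = 0.0028713 m/s


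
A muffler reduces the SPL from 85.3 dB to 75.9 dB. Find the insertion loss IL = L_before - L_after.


Insertion loss = SPL without muffler - SPL with muffler
IL = 85.3 - 75.9 = 9.4 dB


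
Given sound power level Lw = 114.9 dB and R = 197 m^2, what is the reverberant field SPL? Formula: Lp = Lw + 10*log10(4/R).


4/R = 4/197 = 0.0203046
Lp = 114.9 + 10*log10(0.0203046) = 97.976 dB


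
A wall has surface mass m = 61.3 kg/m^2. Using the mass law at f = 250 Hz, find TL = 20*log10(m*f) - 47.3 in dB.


m * f = 61.3 * 250 = 15325
20*log10(15325) = 83.708 dB
TL = 83.708 - 47.3 = 36.408 dB


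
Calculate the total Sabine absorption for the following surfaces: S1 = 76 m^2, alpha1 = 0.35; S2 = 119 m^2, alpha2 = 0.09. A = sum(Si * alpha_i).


76 * 0.35 = 26.6
119 * 0.09 = 10.71
A_total = 26.6 + 10.71 = 37.31 m^2


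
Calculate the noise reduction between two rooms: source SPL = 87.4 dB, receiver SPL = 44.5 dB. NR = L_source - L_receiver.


NR = L_source - L_receiver (difference between source and receiving room levels)
NR = 87.4 - 44.5 = 42.9 dB


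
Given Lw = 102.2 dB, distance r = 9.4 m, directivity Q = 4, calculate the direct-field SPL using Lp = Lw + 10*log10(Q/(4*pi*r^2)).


4*pi*r^2 = 4*pi*9.4^2 = 1110.36 m^2
Q / (4*pi*r^2) = 4 / 1110.36 = 0.00360244
Lp = 102.2 + 10*log10(0.00360244) = 77.766 dB


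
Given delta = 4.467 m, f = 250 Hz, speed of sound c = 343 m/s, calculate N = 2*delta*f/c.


N = 2*delta*f/c = 2*delta/lambda, where lambda = c/f
lambda = 343 / 250 = 1.372 m
N = 2 * 4.467 / 1.372 = 6.5117


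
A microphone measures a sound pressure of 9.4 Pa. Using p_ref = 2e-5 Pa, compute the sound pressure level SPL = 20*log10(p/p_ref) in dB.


p / p_ref = 9.4 / 2e-5 = 470000
SPL = 20 * log10(470000) = 113.44 dB


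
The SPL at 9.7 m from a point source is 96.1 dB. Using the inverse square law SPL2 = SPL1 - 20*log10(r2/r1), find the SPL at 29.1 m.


r2/r1 = 29.1/9.7 = 3
Correction = 20*log10(3) = 9.54243 dB
SPL2 = 96.1 - 9.54243 = 86.558 dB


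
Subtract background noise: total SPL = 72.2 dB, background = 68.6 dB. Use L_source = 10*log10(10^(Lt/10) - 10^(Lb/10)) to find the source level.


10^(72.2/10) = 1.65959e+07
10^(68.6/10) = 7.24436e+06
Difference = 1.65959e+07 - 7.24436e+06 = 9.35154e+06
L_source = 10*log10(9.35154e+06) = 69.709 dB


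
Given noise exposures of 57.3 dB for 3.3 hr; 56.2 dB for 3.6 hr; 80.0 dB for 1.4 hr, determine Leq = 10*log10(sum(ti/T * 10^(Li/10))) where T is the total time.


T_total = 3.3 + 3.6 + 1.4 = 8.3 hr
(3.3/8.3) * 10^(57.3/10) = 213519
(3.6/8.3) * 10^(56.2/10) = 180811
(1.4/8.3) * 10^(80.0/10) = 1.68675e+07
Sum = 213519 + 180811 + 1.68675e+07 = 1.72618e+07
Leq = 10*log10(1.72618e+07) = 72.371 dB


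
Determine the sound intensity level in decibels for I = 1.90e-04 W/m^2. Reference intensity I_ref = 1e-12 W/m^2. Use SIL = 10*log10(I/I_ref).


I / I_ref = 1.90e-04 / 1e-12 = 1.9e+08
SIL = 10 * log10(1.9e+08) = 82.788 dB


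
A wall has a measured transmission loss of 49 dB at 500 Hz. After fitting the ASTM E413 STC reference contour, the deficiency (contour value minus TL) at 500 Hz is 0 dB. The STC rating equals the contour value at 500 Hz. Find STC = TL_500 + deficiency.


By ASTM E413, STC = value of the fitted reference contour at 500 Hz.
Contour value at 500 Hz = TL_500 + deficiency = 49 + 0 = 49
STC = 49


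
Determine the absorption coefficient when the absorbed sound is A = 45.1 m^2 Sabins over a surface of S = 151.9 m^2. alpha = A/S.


Absorption coefficient = absorbed power / incident power
alpha = A / S = 45.1 / 151.9 = 0.29691


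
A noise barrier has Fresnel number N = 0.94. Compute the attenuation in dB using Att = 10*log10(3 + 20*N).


3 + 20*N = 3 + 20*0.94 = 21.8
Att = 10*log10(21.8) = 13.385 dB


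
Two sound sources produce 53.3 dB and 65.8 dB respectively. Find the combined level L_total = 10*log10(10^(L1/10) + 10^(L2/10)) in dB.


10^(53.3/10) = 213796
10^(65.8/10) = 3.80189e+06
Sum = 213796 + 3.80189e+06 = 4.01569e+06
L_total = 10*log10(4.01569e+06) = 66.038 dB


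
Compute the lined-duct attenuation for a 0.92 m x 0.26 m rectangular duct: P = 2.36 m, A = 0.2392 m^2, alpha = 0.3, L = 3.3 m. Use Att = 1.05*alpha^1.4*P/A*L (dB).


alpha^1.4 = 0.3^1.4 = 0.18534
Attenuation rate = 1.05 * alpha^1.4 * P / A
= 1.05 * 0.18534 * 2.36 / 0.2392 = 1.92004 dB/m
Total Att = 1.92004 * 3.3 = 6.3361 dB


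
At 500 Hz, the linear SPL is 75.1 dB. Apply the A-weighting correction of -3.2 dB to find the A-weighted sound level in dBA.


A-weighting table: 500 Hz -> -3.2 dB correction
SPL_A = SPL + correction = 75.1 + (-3.2) = 71.9 dBA


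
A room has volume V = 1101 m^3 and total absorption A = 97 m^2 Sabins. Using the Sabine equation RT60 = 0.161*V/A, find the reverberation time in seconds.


RT60 = 0.161 * 1101 / 97 = 1.8274 s


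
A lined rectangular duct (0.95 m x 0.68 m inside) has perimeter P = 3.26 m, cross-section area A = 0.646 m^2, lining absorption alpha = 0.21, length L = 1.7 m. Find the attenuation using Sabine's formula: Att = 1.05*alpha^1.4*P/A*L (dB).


alpha^1.4 = 0.21^1.4 = 0.112488
Attenuation rate = 1.05 * alpha^1.4 * P / A
= 1.05 * 0.112488 * 3.26 / 0.646 = 0.596047 dB/m
Total Att = 0.596047 * 1.7 = 1.0133 dB


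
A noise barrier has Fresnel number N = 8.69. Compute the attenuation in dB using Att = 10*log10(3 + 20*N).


3 + 20*N = 3 + 20*8.69 = 176.8
Att = 10*log10(176.8) = 22.475 dB


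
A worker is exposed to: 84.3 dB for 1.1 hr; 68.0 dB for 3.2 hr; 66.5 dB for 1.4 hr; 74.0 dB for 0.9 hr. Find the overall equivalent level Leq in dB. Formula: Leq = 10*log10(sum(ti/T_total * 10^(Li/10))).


T_total = 1.1 + 3.2 + 1.4 + 0.9 = 6.6 hr
(1.1/6.6) * 10^(84.3/10) = 4.48589e+07
(3.2/6.6) * 10^(68.0/10) = 3.05919e+06
(1.4/6.6) * 10^(66.5/10) = 947511
(0.9/6.6) * 10^(74.0/10) = 3.4253e+06
Sum = 4.48589e+07 + 3.05919e+06 + 947511 + 3.4253e+06 = 5.22909e+07
Leq = 10*log10(5.22909e+07) = 77.184 dB


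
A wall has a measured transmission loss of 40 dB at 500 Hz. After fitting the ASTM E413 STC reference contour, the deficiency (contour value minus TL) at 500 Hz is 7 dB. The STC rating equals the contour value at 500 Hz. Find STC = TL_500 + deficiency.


By ASTM E413, STC = value of the fitted reference contour at 500 Hz.
Contour value at 500 Hz = TL_500 + deficiency = 40 + 7 = 47
STC = 47
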